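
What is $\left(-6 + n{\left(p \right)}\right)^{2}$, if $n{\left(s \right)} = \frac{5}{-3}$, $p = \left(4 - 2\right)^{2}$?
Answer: $\frac{529}{9} \approx 58.778$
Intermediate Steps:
$p = 4$ ($p = 2^{2} = 4$)
$n{\left(s \right)} = - \frac{5}{3}$ ($n{\left(s \right)} = 5 \left(- \frac{1}{3}\right) = - \frac{5}{3}$)
$\left(-6 + n{\left(p \right)}\right)^{2} = \left(-6 - \frac{5}{3}\right)^{2} = \left(- \frac{23}{3}\right)^{2} = \frac{529}{9}$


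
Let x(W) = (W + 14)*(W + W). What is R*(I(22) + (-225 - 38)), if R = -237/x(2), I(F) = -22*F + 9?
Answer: 87453/32 ≈ 2732.9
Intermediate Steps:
x(W) = 2*W*(14 + W) (x(W) = (14 + W)*(2*W) = 2*W*(14 + W))
I(F) = 9 - 22*F
R = -237/64 (R = -237*1/(4*(14 + 2)) = -237/(2*2*16) = -237/64 ≈ -3.7031)
R*(I(22) + (-225 - 38)) = -237*((9 - 22*22) + (-225 - 38))/64 = -237*((9 - 484) - 263)/64 = -237*(-475 - 263)/64 = -237/64*(-738) = 87453/32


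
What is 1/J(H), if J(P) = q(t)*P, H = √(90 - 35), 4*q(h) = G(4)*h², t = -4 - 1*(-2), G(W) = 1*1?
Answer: √55/55 ≈ 0.13484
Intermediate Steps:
G(W) = 1
t = -2 (t = -4 + 2 = -2)
q(h) = h²/4 (q(h) = (1*h²)/4 = h²/4)
H = √55 ≈ 7.4162
J(P) = P (J(P) = ((¼)*(-2)²)*P = ((¼)*4)*P = 1*P = P)
1/J(H) = 1/(√55) = √55/55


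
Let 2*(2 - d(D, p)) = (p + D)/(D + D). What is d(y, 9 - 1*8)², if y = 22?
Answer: 23409/7744 ≈ 3.0229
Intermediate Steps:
d(D, p) = 2 - (D + p)/(4*D) (d(D, p) = 2 - (p + D)/(2*(D + D)) = 2 - (D + p)/(2*(2*D)) = 2 - (D + p)*1/(2*D)/2 = 2 - (D + p)/(4*D))
d(y, 9 - 1*8)² = ((¼)*(-(9 - 1*8) + 7*22)/22)² = ((¼)*(1/22)*(-(9 - 8) + 154))² = ((¼)*(1/22)*(-1*1 + 154))² = ((¼)*(1/22)*(-1 + 154))² = ((¼)*(1/22)*153)² = (153/88)² = 23409/7744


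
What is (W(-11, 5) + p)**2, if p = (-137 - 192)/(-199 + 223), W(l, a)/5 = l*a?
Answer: 48011041/576 ≈ 83353.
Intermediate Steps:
W(l, a) = 5*a*l (W(l, a) = 5*(l*a) = 5*(a*l) = 5*a*l)
p = -329/24 ≈ -13.708
(W(-11, 5) + p)**2 = (5*5*(-11) - 329/24)**2 = (-275 - 329/24)**2 = (-6929/24)**2 = 48011041/576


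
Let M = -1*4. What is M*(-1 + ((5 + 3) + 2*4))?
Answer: -60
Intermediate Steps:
M = -4
M*(-1 + ((5 + 3) + 2*4)) = -4*(-1 + ((5 + 3) + 2*4)) = -4*(-1 + (8 + 8)) = -4*(-1 + 16) = -4*15 = -60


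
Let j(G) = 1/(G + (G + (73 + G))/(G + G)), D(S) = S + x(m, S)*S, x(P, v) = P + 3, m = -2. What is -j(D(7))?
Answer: -28/493 ≈ -0.056795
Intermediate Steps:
x(P, v) = 3 + P
D(S) = 2*S (D(S) = S + (3 - 2)*S = S + 1*S = S + S = 2*S)
j(G) = 1/(G + (73 + 2*G)/(2*G)) (j(G) = 1/(G + (73 + 2*G)/((2*G))) = 1/(G + (73 + 2*G)*(1/(2*G))) = 1/(G + (73 + 2*G)/(2*G)))
-j(D(7)) = -2*2*7/(73 + 2*(2*7) + 2*(2*7)²) = -2*14/(73 + 2*14 + 2*14²) = -2*14/(73 + 28 + 2*196) = -2*14/(73 + 28 + 392) = -2*14/493 = -1*28/493 = -28/493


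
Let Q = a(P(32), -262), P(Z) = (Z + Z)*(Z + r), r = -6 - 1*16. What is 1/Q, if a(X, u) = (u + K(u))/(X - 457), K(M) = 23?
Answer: -183/239 ≈ -0.76569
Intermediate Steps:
r = -22 (r = -6 - 16 = -22)
P(Z) = 2*Z*(-22 + Z) (P(Z) = (Z + Z)*(Z - 22) = (2*Z)*(-22 + Z) = 2*Z*(-22 + Z))
a(X, u) = (23 + u)/(-457 + X) (a(X, u) = (u + 23)/(X - 457) = (23 + u)/(-457 + X))
Q = -239/183 (Q = (23 - 262)/(-457 + 2*32*(-22 + 32)) = -239/(-457 + 2*32*10) = -239/(-457 + 640) = -239/183 ≈ -1.3060)
1/Q = 1/(-239/183) = -183/239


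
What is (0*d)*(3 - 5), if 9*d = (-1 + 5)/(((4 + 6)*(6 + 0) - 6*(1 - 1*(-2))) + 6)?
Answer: 0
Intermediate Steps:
d = 1/108 (d = ((-1 + 5)/(((4 + 6)*(6 + 0) - 6*(1 - 1*(-2))) + 6))/9 = (4/((10*6 - 6*(1 + 2)) + 6))/9 = (4/((60 - 6*3) + 6))/9 = (4/((60 - 1*18) + 6))/9 = (4/((60 - 18) + 6))/9 = (4/(42 + 6))/9 = (4/48)/9 = (4*(1/48))/9 = (1/9)*(1/12) = 1/108 ≈ 0.0092593)
(0*d)*(3 - 5) = (0*(1/108))*(3 - 5) = 0*(-2) = 0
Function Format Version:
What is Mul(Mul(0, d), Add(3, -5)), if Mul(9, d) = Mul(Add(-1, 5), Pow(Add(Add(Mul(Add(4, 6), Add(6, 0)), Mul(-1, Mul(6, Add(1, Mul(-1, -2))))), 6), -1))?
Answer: 0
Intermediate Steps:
d = Rational(1, 108) (d = Mul(Rational(1, 9), Mul(Add(-1, 5), Pow(Add(Add(Mul(Add(4, 6), Add(6, 0)), Mul(-1, Mul(6, Add(1, Mul(-1, -2))))), 6), -1))) = Mul(Rational(1, 9), Mul(4, Pow(Add(Add(Mul(10, 6), Mul(-1, Mul(6, Add(1, 2)))), 6), -1))) = Mul(Rational(1, 9), Mul(4, Pow(Add(Add(60, Mul(-1, Mul(6, 3))), 6), -1))) = Mul(Rational(1, 9), Mul(4, Pow(Add(Add(60, Mul(-1, 18)), 6), -1))) = Mul(Rational(1, 9), Mul(4, Pow(Add(Add(60, -18), 6), -1))) = Mul(Rational(1, 9), Mul(4, Pow(Add(42, 6), -1))) = Mul(Rational(1, 9), Mul(4, Pow(48, -1))) = Mul(Rational(1, 9), Mul(4, Rational(1, 48))) = Mul(Rational(1, 9), Rational(1, 12)) = Rational(1, 108) ≈ 0.0092593)
Mul(Mul(0, d), Add(3, -5)) = Mul(Mul(0, Rational(1, 108)), Add(3, -5)) = Mul(0, -2) = 0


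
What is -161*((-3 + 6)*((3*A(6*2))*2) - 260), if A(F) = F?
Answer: 7084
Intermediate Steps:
-161*((-3 + 6)*((3*A(6*2))*2) - 260) = -161*((-3 + 6)*((3*(6*2))*2) - 260) = -161*(3*((3*12)*2) - 260) = -161*(3*(36*2) - 260) = -161*(3*72 - 260) = -161*(216 - 260) = -161*(-44) = 7084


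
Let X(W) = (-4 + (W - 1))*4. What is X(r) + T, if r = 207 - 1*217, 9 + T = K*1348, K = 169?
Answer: 227743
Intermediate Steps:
T = 227803 (T = -9 + 169*1348 = -9 + 227812 = 227803)
r = -10 (r = 207 - 217 = -10)
X(W) = -20 + 4*W (X(W) = (-4 + (-1 + W))*4 = (-5 + W)*4 = -20 + 4*W)
X(r) + T = (-20 + 4*(-10)) + 227803 = (-20 - 40) + 227803 = -60 + 227803 = 227743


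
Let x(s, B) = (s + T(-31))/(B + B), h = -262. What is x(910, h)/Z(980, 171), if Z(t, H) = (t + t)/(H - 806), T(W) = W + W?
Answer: 6731/12838 ≈ 0.52430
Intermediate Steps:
T(W) = 2*W
x(s, B) = (-62 + s)/(2*B) (x(s, B) = (s + 2*(-31))/(B + B) = (s - 62)/((2*B)) = (-62 + s)*(1/(2*B)) = (-62 + s)/(2*B))
Z(t, H) = 2*t/(-806 + H) (Z(t, H) = (2*t)/(-806 + H) = 2*t/(-806 + H))
x(910, h)/Z(980, 171) = ((½)*(-62 + 910)/(-262))/((2*980/(-806 + 171))) = ((½)*(-1/262)*848)/((2*980/(-635))) = -212/(131*(2*980*(-1/635))) = -212/(131*(-392/127)) = -212/131*(-127/392) = 6731/12838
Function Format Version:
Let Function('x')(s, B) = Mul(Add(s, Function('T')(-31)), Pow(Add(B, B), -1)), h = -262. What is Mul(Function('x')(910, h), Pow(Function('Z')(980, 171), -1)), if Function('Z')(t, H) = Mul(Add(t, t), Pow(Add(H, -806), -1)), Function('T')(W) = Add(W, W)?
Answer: Rational(6731, 12838) ≈ 0.52430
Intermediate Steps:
Function('T')(W) = Mul(2, W)
Function('x')(s, B) = Mul(Rational(1, 2), Pow(B, -1), Add(-62, s)) (Function('x')(s, B) = Mul(Add(s, Mul(2, -31)), Pow(Add(B, B), -1)) = Mul(Add(s, -62), Pow(Mul(2, B), -1)) = Mul(Add(-62, s), Mul(Rational(1, 2), Pow(B, -1))) = Mul(Rational(1, 2), Pow(B, -1), Add(-62, s)))
Function('Z')(t, H) = Mul(2, t, Pow(Add(-806, H), -1)) (Function('Z')(t, H) = Mul(Mul(2, t), Pow(Add(-806, H), -1)) = Mul(2, t, Pow(Add(-806, H), -1)))
Mul(Function('x')(910, h), Pow(Function('Z')(980, 171), -1)) = Mul(Mul(Rational(1, 2), Pow(-262, -1), Add(-62, 910)), Pow(Mul(2, 980, Pow(Add(-806, 171), -1)), -1)) = Mul(Mul(Rational(1, 2), Rational(-1, 262), 848), Pow(Mul(2, 980, Pow(-635, -1)), -1)) = Mul(Rational(-212, 131), Pow(Mul(2, 980, Rational(-1, 635)), -1)) = Mul(Rational(-212, 131), Pow(Rational(-392, 127), -1)) = Mul(Rational(-212, 131), Rational(-127, 392)) = Rational(6731, 12838)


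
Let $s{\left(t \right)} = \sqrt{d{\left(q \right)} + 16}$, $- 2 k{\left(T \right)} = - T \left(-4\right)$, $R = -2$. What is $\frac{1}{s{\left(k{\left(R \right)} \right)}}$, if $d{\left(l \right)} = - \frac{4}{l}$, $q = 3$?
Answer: $\frac{\sqrt{33}}{22} \approx 0.26112$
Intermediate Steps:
$k{\left(T \right)} = - 2 T$ ($k{\left(T \right)} = - \frac{- T \left(-4\right)}{2} = - \frac{4 T}{2} = - 2 T$)
$s{\left(t \right)} = \frac{2 \sqrt{33}}{3}$ ($s{\left(t \right)} = \sqrt{- \frac{4}{3} + 16} = \sqrt{\frac{44}{3}} = \frac{2 \sqrt{33}}{3}$)
$\frac{1}{s{\left(k{\left(R \right)} \right)}} = \frac{1}{\frac{2}{3} \sqrt{33}} = \frac{\sqrt{33}}{22}$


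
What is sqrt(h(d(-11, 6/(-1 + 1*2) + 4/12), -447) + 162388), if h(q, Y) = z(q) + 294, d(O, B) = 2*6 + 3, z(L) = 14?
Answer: 2*sqrt(40674) ≈ 403.36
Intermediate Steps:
d(O, B) = 15 (d(O, B) = 12 + 3 = 15)
h(q, Y) = 308 (h(q, Y) = 14 + 294 = 308)
sqrt(h(d(-11, 6/(-1 + 1*2) + 4/12), -447) + 162388) = sqrt(308 + 162388) = sqrt(162696) = 2*sqrt(40674)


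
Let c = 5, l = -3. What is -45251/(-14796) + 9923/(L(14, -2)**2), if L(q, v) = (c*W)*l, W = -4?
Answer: 8603453/1479600 ≈ 5.8147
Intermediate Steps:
L(q, v) = 60 (L(q, v) = (5*(-4))*(-3) = -20*(-3) = 60)
-45251/(-14796) + 9923/(L(14, -2)**2) = -45251/(-14796) + 9923/(60**2) = -45251*(-1/14796) + 9923/3600 = 45251/14796 + 9923*(1/3600) = 45251/14796 + 9923/3600 = 8603453/1479600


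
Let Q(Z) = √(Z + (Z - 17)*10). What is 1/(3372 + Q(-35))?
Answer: 1124/3790313 - I*√555/11370939 ≈ 0.00029655 - 2.0718e-6*I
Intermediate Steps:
Q(Z) = √(-170 + 11*Z) (Q(Z) = √(Z + (-17 + Z)*10) = √(Z + (-170 + 10*Z)) = √(-170 + 11*Z))
1/(3372 + Q(-35)) = 1/(3372 + √(-170 + 11*(-35))) = 1/(3372 + √(-170 - 385)) = 1/(3372 + √(-555)) = 1/(3372 + I*√555)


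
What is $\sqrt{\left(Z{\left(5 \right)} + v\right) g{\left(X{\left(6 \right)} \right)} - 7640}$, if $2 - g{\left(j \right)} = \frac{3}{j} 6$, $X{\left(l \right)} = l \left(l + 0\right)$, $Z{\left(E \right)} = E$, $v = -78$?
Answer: $\frac{i \sqrt{30998}}{2} \approx 88.031 i$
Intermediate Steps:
$X{\left(l \right)} = l^{2}$ ($X{\left(l \right)} = l l = l^{2}$)
$g{\left(j \right)} = 2 - \frac{18}{j}$ ($g{\left(j \right)} = 2 - \frac{3}{j} 6 = 2 - \frac{18}{j}$)
$\sqrt{\left(Z{\left(5 \right)} + v\right) g{\left(X{\left(6 \right)} \right)} - 7640} = \sqrt{\left(5 - 78\right) \left(2 - \frac{18}{6^{2}}\right) - 7640} = \sqrt{- 73 \left(2 - \frac{18}{36}\right) - 7640} = \sqrt{- 73 \left(2 - \frac{1}{2}\right) - 7640} = \sqrt{\left(-73\right) \frac{3}{2} - 7640} = \sqrt{- \frac{219}{2} - 7640} = \sqrt{- \frac{15499}{2}} = \frac{i \sqrt{30998}}{2}$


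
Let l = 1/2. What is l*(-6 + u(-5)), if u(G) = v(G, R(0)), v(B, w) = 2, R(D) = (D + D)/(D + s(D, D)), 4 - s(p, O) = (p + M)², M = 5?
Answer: -2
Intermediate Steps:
s(p, O) = 4 - (5 + p)² (s(p, O) = 4 - (p + 5)² = 4 - (5 + p)²)
R(D) = 2*D/(4 + D - (5 + D)²) (R(D) = (D + D)/(D + (4 - (5 + D)²)) = (2*D)/(4 + D - (5 + D)²) = 2*D/(4 + D - (5 + D)²))
u(G) = 2
l = ½ ≈ 0.50000
l*(-6 + u(-5)) = (-6 + 2)/2 = (½)*(-4) = -2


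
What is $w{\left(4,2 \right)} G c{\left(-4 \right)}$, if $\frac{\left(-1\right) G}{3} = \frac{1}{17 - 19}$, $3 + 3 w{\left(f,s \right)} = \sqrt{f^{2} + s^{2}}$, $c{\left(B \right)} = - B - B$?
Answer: $-12 + 8 \sqrt{5} \approx 5.8885$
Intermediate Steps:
$c{\left(B \right)} = - 2 B$
$w{\left(f,s \right)} = -1 + \frac{\sqrt{f^{2} + s^{2}}}{3}$
$G = \frac{3}{2}$ ($G = - \frac{3}{17 - 19} = - \frac{3}{-2} = \left(-3\right) \left(- \frac{1}{2}\right) = \frac{3}{2} \approx 1.5$)
$w{\left(4,2 \right)} G c{\left(-4 \right)} = \left(-1 + \frac{\sqrt{4^{2} + 2^{2}}}{3}\right) \frac{3}{2} \left(\left(-2\right) \left(-4\right)\right) = \left(-1 + \frac{\sqrt{16 + 4}}{3}\right) \frac{3}{2} \cdot 8 = \left(-1 + \frac{\sqrt{20}}{3}\right) \frac{3}{2} \cdot 8 = \left(-1 + \frac{2 \sqrt{5}}{3}\right) \frac{3}{2} \cdot 8 = \left(- \frac{3}{2} + \sqrt{5}\right) 8 = -12 + 8 \sqrt{5}$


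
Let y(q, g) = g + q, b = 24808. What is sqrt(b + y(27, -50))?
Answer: sqrt(24785) ≈ 157.43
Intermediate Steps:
sqrt(b + y(27, -50)) = sqrt(24808 + (-50 + 27)) = sqrt(24808 - 23) = sqrt(24785)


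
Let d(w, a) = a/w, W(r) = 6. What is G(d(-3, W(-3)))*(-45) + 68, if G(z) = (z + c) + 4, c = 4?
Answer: -202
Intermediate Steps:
G(z) = 8 + z (G(z) = (z + 4) + 4 = (4 + z) + 4 = 8 + z)
G(d(-3, W(-3)))*(-45) + 68 = (8 + 6/(-3))*(-45) + 68 = (8 + 6*(-1/3))*(-45) + 68 = (8 - 2)*(-45) + 68 = 6*(-45) + 68 = -270 + 68 = -202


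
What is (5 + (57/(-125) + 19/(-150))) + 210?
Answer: 160813/750 ≈ 214.42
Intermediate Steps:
(5 + (57/(-125) + 19/(-150))) + 210 = (5 + (57*(-1/125) + 19*(-1/150))) + 210 = (5 + (-57/125 - 19/150)) + 210 = (5 - 437/750) + 210 = 3313/750 + 210 = 160813/750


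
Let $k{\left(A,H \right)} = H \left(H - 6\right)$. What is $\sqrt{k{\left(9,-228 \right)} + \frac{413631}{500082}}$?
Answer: $\frac{\sqrt{1482509119128510}}{166694} \approx 230.98$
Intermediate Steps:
$k{\left(A,H \right)} = H \left(-6 + H\right)$
$\sqrt{k{\left(9,-228 \right)} + \frac{413631}{500082}} = \sqrt{- 228 \left(-6 - 228\right) + \frac{413631}{500082}} = \sqrt{\left(-228\right) \left(-234\right) + 413631 \cdot \frac{1}{500082}} = \sqrt{53352 + \frac{137877}{166694}} = \sqrt{\frac{8893596165}{166694}} = \frac{\sqrt{1482509119128510}}{166694}$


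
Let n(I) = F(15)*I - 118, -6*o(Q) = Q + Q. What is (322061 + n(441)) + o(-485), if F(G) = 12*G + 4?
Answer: 1209746/3 ≈ 4.0325e+5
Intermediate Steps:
F(G) = 4 + 12*G
o(Q) = -Q/3 (o(Q) = -(Q + Q)/6 = -Q/3)
n(I) = -118 + 184*I (n(I) = (4 + 12*15)*I - 118 = (4 + 180)*I - 118 = 184*I - 118 = -118 + 184*I)
(322061 + n(441)) + o(-485) = (322061 + (-118 + 184*441)) - 1/3*(-485) = (322061 + (-118 + 81144)) + 485/3 = (322061 + 81026) + 485/3 = 403087 + 485/3 = 1209746/3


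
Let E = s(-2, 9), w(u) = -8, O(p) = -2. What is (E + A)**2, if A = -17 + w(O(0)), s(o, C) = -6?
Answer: 961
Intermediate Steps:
E = -6
A = -25 (A = -17 - 8 = -25)
(E + A)**2 = (-6 - 25)**2 = (-31)**2 = 961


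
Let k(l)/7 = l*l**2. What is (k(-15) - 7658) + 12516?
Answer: -18767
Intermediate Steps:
k(l) = 7*l**3 (k(l) = 7*(l*l**2) = 7*l**3)
(k(-15) - 7658) + 12516 = (7*(-15)**3 - 7658) + 12516 = (7*(-3375) - 7658) + 12516 = (-23625 - 7658) + 12516 = -31283 + 12516 = -18767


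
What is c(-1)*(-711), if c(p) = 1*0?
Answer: 0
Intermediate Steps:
c(p) = 0
c(-1)*(-711) = 0*(-711) = 0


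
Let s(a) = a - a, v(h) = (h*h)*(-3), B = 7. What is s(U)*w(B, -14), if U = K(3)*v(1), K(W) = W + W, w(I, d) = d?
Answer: 0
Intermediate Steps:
v(h) = -3*h² (v(h) = h²*(-3) = -3*h²)
K(W) = 2*W
U = -18 (U = (2*3)*(-3*1²) = 6*(-3*1) = 6*(-3) = -18)
s(a) = 0
s(U)*w(B, -14) = 0*(-14) = 0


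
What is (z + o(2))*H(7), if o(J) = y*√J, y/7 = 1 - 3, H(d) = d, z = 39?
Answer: 273 - 98*√2 ≈ 134.41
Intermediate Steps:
y = -14 (y = 7*(1 - 3) = 7*(-2) = -14)
o(J) = -14*√J
(z + o(2))*H(7) = (39 - 14*√2)*7 = 273 - 98*√2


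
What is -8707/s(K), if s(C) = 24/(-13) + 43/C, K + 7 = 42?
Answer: 3961685/281 ≈ 14099.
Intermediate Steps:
K = 35 (K = -7 + 42 = 35)
s(C) = -24/13 + 43/C (s(C) = 24*(-1/13) + 43/C = -24/13 + 43/C)
-8707/s(K) = -8707/(-24/13 + 43/35) = -8707/(-281/455) = -8707*(-455/281) = 3961685/281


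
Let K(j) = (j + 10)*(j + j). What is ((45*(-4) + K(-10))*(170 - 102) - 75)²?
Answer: 151659225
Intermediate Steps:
K(j) = 2*j*(10 + j) (K(j) = (10 + j)*(2*j) = 2*j*(10 + j))
((45*(-4) + K(-10))*(170 - 102) - 75)² = ((45*(-4) + 2*(-10)*(10 - 10))*(170 - 102) - 75)² = ((-180 + 2*(-10)*0)*68 - 75)² = ((-180 + 0)*68 - 75)² = (-180*68 - 75)² = (-12240 - 75)² = (-12315)² = 151659225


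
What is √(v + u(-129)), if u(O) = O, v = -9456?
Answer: 3*I*√1065 ≈ 97.903*I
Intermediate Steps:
√(v + u(-129)) = √(-9456 - 129) = √(-9585) = 3*I*√1065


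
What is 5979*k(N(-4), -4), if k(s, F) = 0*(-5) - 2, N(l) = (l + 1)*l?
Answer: -11958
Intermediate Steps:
N(l) = l*(1 + l) (N(l) = (1 + l)*l = l*(1 + l))
k(s, F) = -2 (k(s, F) = 0 - 2 = -2)
5979*k(N(-4), -4) = 5979*(-2) = -11958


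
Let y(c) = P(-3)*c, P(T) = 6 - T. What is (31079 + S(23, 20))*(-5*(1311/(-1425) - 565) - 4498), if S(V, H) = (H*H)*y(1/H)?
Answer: -260762578/5 ≈ -5.2153e+7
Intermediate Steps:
y(c) = 9*c (y(c) = (6 - 1*(-3))*c = (6 + 3)*c = 9*c)
S(V, H) = 9*H (S(V, H) = (H*H)*(9/H) = H**2*(9/H) = 9*H)
(31079 + S(23, 20))*(-5*(1311/(-1425) - 565) - 4498) = (31079 + 9*20)*(-5*(1311/(-1425) - 565) - 4498) = (31079 + 180)*(-5*(1311*(-1/1425) - 565) - 4498) = 31259*(-5*(-23/25 - 565) - 4498) = 31259*(-5*(-14148/25) - 4498) = 31259*(14148/5 - 4498) = 31259*(-8342/5) = -260762578/5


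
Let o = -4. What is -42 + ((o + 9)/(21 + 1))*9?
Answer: -879/22 ≈ -39.955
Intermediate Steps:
-42 + ((o + 9)/(21 + 1))*9 = -42 + ((-4 + 9)/(21 + 1))*9 = -42 + (5/22)*9 = -42 + 45/22 = -879/22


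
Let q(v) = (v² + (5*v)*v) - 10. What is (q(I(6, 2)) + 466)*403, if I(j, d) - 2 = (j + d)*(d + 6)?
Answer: 10716576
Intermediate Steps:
I(j, d) = 2 + (6 + d)*(d + j) (I(j, d) = 2 + (j + d)*(d + 6) = 2 + (d + j)*(6 + d) = 2 + (6 + d)*(d + j))
q(v) = -10 + 6*v² (q(v) = (v² + 5*v²) - 10 = 6*v² - 10 = -10 + 6*v²)
(q(I(6, 2)) + 466)*403 = ((-10 + 6*(2 + 2² + 6*2 + 6*6 + 2*6)²) + 466)*403 = ((-10 + 6*(2 + 4 + 12 + 36 + 12)²) + 466)*403 = ((-10 + 6*66²) + 466)*403 = ((-10 + 6*4356) + 466)*403 = ((-10 + 26136) + 466)*403 = (26126 + 466)*403 = 26592*403 = 10716576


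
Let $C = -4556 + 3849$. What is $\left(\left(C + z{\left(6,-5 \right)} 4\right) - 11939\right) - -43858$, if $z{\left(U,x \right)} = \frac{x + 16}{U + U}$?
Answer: $\frac{93647}{3} \approx 31216.0$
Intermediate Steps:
$C = -707$
$z{\left(U,x \right)} = \frac{16 + x}{2 U}$
$\left(\left(C + z{\left(6,-5 \right)} 4\right) - 11939\right) - -43858 = \left(\left(-707 + \frac{16 - 5}{2 \cdot 6} \cdot 4\right) - 11939\right) - -43858 = \left(\left(-707 + \frac{1}{2} \cdot \frac{1}{6} \cdot 11 \cdot 4\right) - 11939\right) + 43858 = \left(\left(-707 + \frac{11}{12} \cdot 4\right) - 11939\right) + 43858 = \left(\left(-707 + \frac{11}{3}\right) - 11939\right) + 43858 = \left(- \frac{2110}{3} - 11939\right) + 43858 = - \frac{37927}{3} + 43858 = \frac{93647}{3}$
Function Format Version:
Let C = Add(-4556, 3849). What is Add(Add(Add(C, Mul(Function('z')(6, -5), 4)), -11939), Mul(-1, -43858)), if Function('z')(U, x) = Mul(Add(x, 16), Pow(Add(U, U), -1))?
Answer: Rational(93647, 3) ≈ 31216.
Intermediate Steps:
C = -707
Function('z')(U, x) = Mul(Rational(1, 2), Pow(U, -1), Add(16, x)) (Function('z')(U, x) = Mul(Add(16, x), Pow(Mul(2, U), -1)) = Mul(Add(16, x), Mul(Rational(1, 2), Pow(U, -1))) = Mul(Rational(1, 2), Pow(U, -1), Add(16, x)))
Add(Add(Add(C, Mul(Function('z')(6, -5), 4)), -11939), Mul(-1, -43858)) = Add(Add(Add(-707, Mul(Mul(Rational(1, 2), Pow(6, -1), Add(16, -5)), 4)), -11939), Mul(-1, -43858)) = Add(Add(Add(-707, Mul(Mul(Rational(1, 2), Rational(1, 6), 11), 4)), -11939), 43858) = Add(Add(Add(-707, Mul(Rational(11, 12), 4)), -11939), 43858) = Add(Add(Add(-707, Rational(11, 3)), -11939), 43858) = Add(Add(Rational(-2110, 3), -11939), 43858) = Add(Rational(-37927, 3), 43858) = Rational(93647, 3)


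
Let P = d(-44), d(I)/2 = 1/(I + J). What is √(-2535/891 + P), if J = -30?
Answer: I*√38537202/3663 ≈ 1.6947*I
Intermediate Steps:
d(I) = 2/(-30 + I) (d(I) = 2/(I - 30) = 2/(-30 + I))
P = -1/37 (P = 2/(-30 - 44) = 2/(-74) = 2*(-1/74) = -1/37 ≈ -0.027027)
√(-2535/891 + P) = √(-2535/891 - 1/37) = √(-2535*1/891 - 1/37) = √(-845/297 - 1/37) = √(-31562/10989) = I*√38537202/3663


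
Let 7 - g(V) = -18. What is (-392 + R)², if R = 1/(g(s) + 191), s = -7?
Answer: 7169178241/46656 ≈ 1.5366e+5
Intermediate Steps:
g(V) = 25 (g(V) = 7 - 1*(-18) = 7 + 18 = 25)
R = 1/216 (R = 1/(25 + 191) = 1/216 ≈ 0.0046296)
(-392 + R)² = (-392 + 1/216)² = (-84671/216)² = 7169178241/46656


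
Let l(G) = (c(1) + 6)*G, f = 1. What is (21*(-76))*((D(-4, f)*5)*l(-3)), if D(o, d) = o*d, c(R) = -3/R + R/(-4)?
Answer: -263340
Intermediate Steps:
c(R) = -3/R - R/4 (c(R) = -3/R + R*(-¼) = -3/R - R/4)
D(o, d) = d*o
l(G) = 11*G/4 (l(G) = ((-3/1 - ¼*1) + 6)*G = ((-3*1 - ¼) + 6)*G = ((-3 - ¼) + 6)*G = (-13/4 + 6)*G = 11*G/4)
(21*(-76))*((D(-4, f)*5)*l(-3)) = (21*(-76))*(((1*(-4))*5)*((11/4)*(-3))) = -1596*(-4*5)*(-33)/4 = -(-31920)*(-33)/4 = -1596*165 = -263340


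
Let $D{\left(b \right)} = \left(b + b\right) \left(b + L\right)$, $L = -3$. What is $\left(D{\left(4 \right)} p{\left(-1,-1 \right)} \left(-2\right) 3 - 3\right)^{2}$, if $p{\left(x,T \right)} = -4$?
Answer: $35721$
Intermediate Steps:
$D{\left(b \right)} = 2 b \left(-3 + b\right)$ ($D{\left(b \right)} = \left(b + b\right) \left(b - 3\right) = 2 b \left(-3 + b\right)$)
$\left(D{\left(4 \right)} p{\left(-1,-1 \right)} \left(-2\right) 3 - 3\right)^{2} = \left(2 \cdot 4 \left(-3 + 4\right) \left(-4\right) \left(-2\right) 3 - 3\right)^{2} = \left(2 \cdot 4 \cdot 1 \cdot 8 \cdot 3 - 3\right)^{2} = \left(8 \cdot 24 - 3\right)^{2} = \left(192 - 3\right)^{2} = 189^{2} = 35721$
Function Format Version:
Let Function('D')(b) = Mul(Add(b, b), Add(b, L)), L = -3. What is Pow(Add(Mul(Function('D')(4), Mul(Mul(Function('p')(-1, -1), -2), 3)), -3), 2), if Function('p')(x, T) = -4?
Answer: 35721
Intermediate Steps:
Function('D')(b) = Mul(2, b, Add(-3, b)) (Function('D')(b) = Mul(Add(b, b), Add(b, -3)) = Mul(Mul(2, b), Add(-3, b)) = Mul(2, b, Add(-3, b)))
Pow(Add(Mul(Function('D')(4), Mul(Mul(Function('p')(-1, -1), -2), 3)), -3), 2) = Pow(Add(Mul(Mul(2, 4, Add(-3, 4)), Mul(Mul(-4, -2), 3)), -3), 2) = Pow(Add(Mul(Mul(2, 4, 1), Mul(8, 3)), -3), 2) = Pow(Add(Mul(8, 24), -3), 2) = Pow(Add(192, -3), 2) = Pow(189, 2) = 35721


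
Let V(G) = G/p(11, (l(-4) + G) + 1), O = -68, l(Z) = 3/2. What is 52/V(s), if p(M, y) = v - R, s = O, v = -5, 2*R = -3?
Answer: 91/34 ≈ 2.6765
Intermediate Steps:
l(Z) = 3/2 (l(Z) = 3*(½) = 3/2)
R = -3/2 (R = (½)*(-3) = -3/2 ≈ -1.5000)
s = -68
p(M, y) = -7/2 (p(M, y) = -5 - 1*(-3/2) = -5 + 3/2 = -7/2)
V(G) = -2*G/7 (V(G) = G/(-7/2) = G*(-2/7) = -2*G/7)
52/V(s) = 52/((-2/7*(-68))) = 52/(136/7) = 52*(7/136) = 91/34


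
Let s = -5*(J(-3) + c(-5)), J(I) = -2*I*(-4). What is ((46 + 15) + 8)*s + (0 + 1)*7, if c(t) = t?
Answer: 10012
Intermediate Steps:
J(I) = 8*I (J(I) = -(-8)*I = 8*I)
s = 145 (s = -5*(8*(-3) - 5) = -5*(-24 - 5) = -5*(-29) = 145)
((46 + 15) + 8)*s + (0 + 1)*7 = ((46 + 15) + 8)*145 + (0 + 1)*7 = (61 + 8)*145 + 1*7 = 69*145 + 7 = 10005 + 7 = 10012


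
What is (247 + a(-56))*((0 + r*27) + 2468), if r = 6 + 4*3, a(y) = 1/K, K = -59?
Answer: 43045688/59 ≈ 7.2959e+5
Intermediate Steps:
a(y) = -1/59 (a(y) = 1/(-59) = -1/59)
r = 18 (r = 6 + 12 = 18)
(247 + a(-56))*((0 + r*27) + 2468) = (247 - 1/59)*((0 + 18*27) + 2468) = 14572*((0 + 486) + 2468)/59 = 14572*(486 + 2468)/59 = (14572/59)*2954 = 43045688/59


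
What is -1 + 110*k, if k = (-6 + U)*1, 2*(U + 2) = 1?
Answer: -826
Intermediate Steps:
U = -3/2 (U = -2 + (1/2)*1 = -2 + 1/2 = -3/2 ≈ -1.5000)
k = -15/2 (k = (-6 - 3/2)*1 = -15/2*1 = -15/2 ≈ -7.5000)
-1 + 110*k = -1 + 110*(-15/2) = -1 - 825 = -826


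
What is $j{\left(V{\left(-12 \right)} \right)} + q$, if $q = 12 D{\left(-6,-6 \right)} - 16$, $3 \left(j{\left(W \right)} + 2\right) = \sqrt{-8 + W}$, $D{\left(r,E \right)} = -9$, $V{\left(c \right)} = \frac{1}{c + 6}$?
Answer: $-126 + \frac{7 i \sqrt{6}}{18} \approx -126.0 + 0.95258 i$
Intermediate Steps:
$V{\left(c \right)} = \frac{1}{6 + c}$
$j{\left(W \right)} = -2 + \frac{\sqrt{-8 + W}}{3}$
$q = -124$ ($q = 12 \left(-9\right) - 16 = -108 - 16 = -124$)
$j{\left(V{\left(-12 \right)} \right)} + q = \left(-2 + \frac{\sqrt{-8 + \frac{1}{6 - 12}}}{3}\right) - 124 = \left(-2 + \frac{\sqrt{-8 + \frac{1}{-6}}}{3}\right) - 124 = \left(-2 + \frac{\sqrt{-8 - \frac{1}{6}}}{3}\right) - 124 = \left(-2 + \frac{\sqrt{- \frac{49}{6}}}{3}\right) - 124 = \left(-2 + \frac{\frac{7}{6} i \sqrt{6}}{3}\right) - 124 = \left(-2 + \frac{7 i \sqrt{6}}{18}\right) - 124 = -126 + \frac{7 i \sqrt{6}}{18}$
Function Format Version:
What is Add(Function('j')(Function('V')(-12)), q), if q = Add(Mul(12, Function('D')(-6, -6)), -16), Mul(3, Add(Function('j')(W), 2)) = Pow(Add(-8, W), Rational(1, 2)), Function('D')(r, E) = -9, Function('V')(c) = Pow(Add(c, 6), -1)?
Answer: Add(-126, Mul(Rational(7, 18), I, Pow(6, Rational(1, 2)))) ≈ Add(-126.00, Mul(0.95258, I))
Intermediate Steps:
Function('V')(c) = Pow(Add(6, c), -1)
Function('j')(W) = Add(-2, Mul(Rational(1, 3), Pow(Add(-8, W), Rational(1, 2))))
q = -124 (q = Add(Mul(12, -9), -16) = Add(-108, -16) = -124)
Add(Function('j')(Function('V')(-12)), q) = Add(Add(-2, Mul(Rational(1, 3), Pow(Add(-8, Pow(Add(6, -12), -1)), Rational(1, 2)))), -124) = Add(Add(-2, Mul(Rational(1, 3), Pow(Add(-8, Pow(-6, -1)), Rational(1, 2)))), -124) = Add(Add(-2, Mul(Rational(1, 3), Pow(Add(-8, Rational(-1, 6)), Rational(1, 2)))), -124) = Add(Add(-2, Mul(Rational(1, 3), Pow(Rational(-49, 6), Rational(1, 2)))), -124) = Add(Add(-2, Mul(Rational(1, 3), Mul(Rational(7, 6), I, Pow(6, Rational(1, 2))))), -124) = Add(Add(-2, Mul(Rational(7, 18), I, Pow(6, Rational(1, 2)))), -124) = Add(-126, Mul(Rational(7, 18), I, Pow(6, Rational(1, 2))))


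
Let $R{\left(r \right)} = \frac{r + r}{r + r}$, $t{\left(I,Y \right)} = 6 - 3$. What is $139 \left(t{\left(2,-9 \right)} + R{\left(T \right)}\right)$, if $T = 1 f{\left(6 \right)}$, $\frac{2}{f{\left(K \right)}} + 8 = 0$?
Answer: $556$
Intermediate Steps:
$f{\left(K \right)} = - \frac{1}{4}$ ($f{\left(K \right)} = \frac{2}{-8 + 0} = \frac{2}{-8} = 2 \left(- \frac{1}{8}\right) = - \frac{1}{4}$)
$t{\left(I,Y \right)} = 3$
$T = - \frac{1}{4}$ ($T = 1 \left(- \frac{1}{4}\right) = - \frac{1}{4} \approx -0.25$)
$R{\left(r \right)} = 1$ ($R{\left(r \right)} = \frac{2 r}{2 r} = 2 r \frac{1}{2 r} = 1$)
$139 \left(t{\left(2,-9 \right)} + R{\left(T \right)}\right) = 139 \left(3 + 1\right) = 139 \cdot 4 = 556$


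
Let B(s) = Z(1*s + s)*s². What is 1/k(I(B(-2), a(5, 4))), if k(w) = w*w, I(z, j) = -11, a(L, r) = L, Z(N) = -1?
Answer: 1/121 ≈ 0.0082645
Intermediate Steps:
B(s) = -s²
k(w) = w²
1/k(I(B(-2), a(5, 4))) = 1/((-11)²) = 1/121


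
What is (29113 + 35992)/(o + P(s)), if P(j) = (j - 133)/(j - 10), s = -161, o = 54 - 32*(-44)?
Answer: 3710985/83432 ≈ 44.479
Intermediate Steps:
o = 1462 (o = 54 + 1408 = 1462)
P(j) = (-133 + j)/(-10 + j)
(29113 + 35992)/(o + P(s)) = (29113 + 35992)/(1462 + (-133 - 161)/(-10 - 161)) = 65105/(1462 - 294/(-171)) = 65105/(1462 - 1/171*(-294)) = 65105/(1462 + 98/57) = 65105/(83432/57) = 65105*(57/83432) = 3710985/83432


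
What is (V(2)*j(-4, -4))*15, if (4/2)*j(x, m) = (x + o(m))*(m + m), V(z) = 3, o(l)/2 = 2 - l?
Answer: -1440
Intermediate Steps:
o(l) = 4 - 2*l (o(l) = 2*(2 - l) = 4 - 2*l)
j(x, m) = m*(4 + x - 2*m) (j(x, m) = ((x + (4 - 2*m))*(m + m))/2 = ((4 + x - 2*m)*(2*m))/2 = (2*m*(4 + x - 2*m))/2 = m*(4 + x - 2*m))
(V(2)*j(-4, -4))*15 = (3*(-4*(4 - 4 - 2*(-4))))*15 = (3*(-4*(4 - 4 + 8)))*15 = (3*(-4*8))*15 = (3*(-32))*15 = -96*15 = -1440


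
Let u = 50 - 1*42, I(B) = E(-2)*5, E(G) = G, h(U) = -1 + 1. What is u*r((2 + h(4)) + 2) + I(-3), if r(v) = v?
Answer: 22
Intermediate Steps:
h(U) = 0
I(B) = -10 (I(B) = -2*5 = -10)
u = 8 (u = 50 - 42 = 8)
u*r((2 + h(4)) + 2) + I(-3) = 8*((2 + 0) + 2) - 10 = 8*(2 + 2) - 10 = 8*4 - 10 = 32 - 10 = 22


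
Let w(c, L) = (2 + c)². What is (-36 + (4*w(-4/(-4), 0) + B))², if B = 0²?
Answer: 0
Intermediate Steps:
B = 0
(-36 + (4*w(-4/(-4), 0) + B))² = (-36 + (4*(2 - 4/(-4))² + 0))² = (-36 + (4*(2 - 4*(-¼))² + 0))² = (-36 + (4*(2 + 1)² + 0))² = (-36 + (4*3² + 0))² = (-36 + (4*9 + 0))² = (-36 + (36 + 0))² = (-36 + 36)² = 0² = 0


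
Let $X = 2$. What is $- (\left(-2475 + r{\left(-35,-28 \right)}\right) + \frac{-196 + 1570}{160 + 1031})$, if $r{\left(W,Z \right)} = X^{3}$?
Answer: $\frac{978941}{397} \approx 2465.8$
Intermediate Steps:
$r{\left(W,Z \right)} = 8$ ($r{\left(W,Z \right)} = 2^{3} = 8$)
$- (\left(-2475 + r{\left(-35,-28 \right)}\right) + \frac{-196 + 1570}{160 + 1031}) = - (\left(-2475 + 8\right) + \frac{-196 + 1570}{160 + 1031}) = - (-2467 + \frac{1374}{1191}) = - (-2467 + 1374 \cdot \frac{1}{1191}) = - (-2467 + \frac{458}{397}) = \left(-1\right) \left(- \frac{978941}{397}\right) = \frac{978941}{397}$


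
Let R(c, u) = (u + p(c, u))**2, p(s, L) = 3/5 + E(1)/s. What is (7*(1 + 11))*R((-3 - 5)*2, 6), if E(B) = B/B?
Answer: 5744109/1600 ≈ 3590.1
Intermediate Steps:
E(B) = 1
p(s, L) = 3/5 + 1/s
R(c, u) = (3/5 + u + 1/c)**2 (R(c, u) = (u + (3/5 + 1/c))**2 = (3/5 + u + 1/c)**2)
(7*(1 + 11))*R((-3 - 5)*2, 6) = (7*(1 + 11))*(3/5 + 6 + 1/((-3 - 5)*2))**2 = (7*12)*(3/5 + 6 + 1/(-8*2))**2 = 84*(3/5 + 6 + 1/(-16))**2 = 84*(3/5 + 6 - 1/16)**2 = 84*(523/80)**2 = 84*(273529/6400) = 5744109/1600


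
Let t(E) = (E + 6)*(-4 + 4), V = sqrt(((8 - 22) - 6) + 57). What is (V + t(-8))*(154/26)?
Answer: 77*sqrt(37)/13 ≈ 36.029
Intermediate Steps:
V = sqrt(37) (V = sqrt((-14 - 6) + 57) = sqrt(-20 + 57) = sqrt(37) ≈ 6.0828)
t(E) = 0 (t(E) = (6 + E)*0 = 0)
(V + t(-8))*(154/26) = (sqrt(37) + 0)*(154/26) = sqrt(37)*(154*(1/26)) = sqrt(37)*(77/13) = 77*sqrt(37)/13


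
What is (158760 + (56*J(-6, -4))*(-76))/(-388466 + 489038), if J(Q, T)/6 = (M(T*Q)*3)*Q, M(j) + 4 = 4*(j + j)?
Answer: 7214382/8381 ≈ 860.80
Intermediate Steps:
M(j) = -4 + 8*j (M(j) = -4 + 4*(j + j) = -4 + 4*(2*j) = -4 + 8*j)
J(Q, T) = 6*Q*(-12 + 24*Q*T) (J(Q, T) = 6*(((-4 + 8*(T*Q))*3)*Q) = 6*(((-4 + 8*(Q*T))*3)*Q) = 6*(((-4 + 8*Q*T)*3)*Q) = 6*((-12 + 24*Q*T)*Q) = 6*(Q*(-12 + 24*Q*T)) = 6*Q*(-12 + 24*Q*T))
(158760 + (56*J(-6, -4))*(-76))/(-388466 + 489038) = (158760 + (56*(72*(-6)*(-1 + 2*(-6)*(-4))))*(-76))/(-388466 + 489038) = (158760 + (56*(72*(-6)*(-1 + 48)))*(-76))/100572 = (158760 + (56*(72*(-6)*47))*(-76))*(1/100572) = (158760 + (56*(-20304))*(-76))*(1/100572) = (158760 - 1137024*(-76))*(1/100572) = (158760 + 86413824)*(1/100572) = 86572584*(1/100572) = 7214382/8381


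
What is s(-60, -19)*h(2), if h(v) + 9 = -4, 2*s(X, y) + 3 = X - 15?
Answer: 507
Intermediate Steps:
s(X, y) = -9 + X/2 (s(X, y) = -3/2 + (X - 15)/2 = -3/2 + (-15 + X)/2 = -3/2 + (-15/2 + X/2) = -9 + X/2)
h(v) = -13 (h(v) = -9 - 4 = -13)
s(-60, -19)*h(2) = (-9 + (½)*(-60))*(-13) = (-9 - 30)*(-13) = -39*(-13) = 507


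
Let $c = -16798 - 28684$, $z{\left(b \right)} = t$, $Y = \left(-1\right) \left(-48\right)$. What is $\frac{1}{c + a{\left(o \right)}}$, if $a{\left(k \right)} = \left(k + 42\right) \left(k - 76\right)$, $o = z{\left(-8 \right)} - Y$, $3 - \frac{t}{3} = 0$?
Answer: $- \frac{1}{45827} \approx -2.1821 \cdot 10^{-5}$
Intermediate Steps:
$t = 9$ ($t = 9 - 0 = 9 + 0 = 9$)
$Y = 48$
$z{\left(b \right)} = 9$
$o = -39$ ($o = 9 - 48 = -39$)
$a{\left(k \right)} = \left(-76 + k\right) \left(42 + k\right)$ ($a{\left(k \right)} = \left(42 + k\right) \left(-76 + k\right) = \left(-76 + k\right) \left(42 + k\right)$)
$c = -45482$ ($c = -16798 - 28684 = -45482$)
$\frac{1}{c + a{\left(o \right)}} = \frac{1}{-45482 - \left(1866 - 1521\right)} = \frac{1}{-45482 + \left(-3192 + 1521 + 1326\right)} = \frac{1}{-45482 - 345} = \frac{1}{-45827} = - \frac{1}{45827}$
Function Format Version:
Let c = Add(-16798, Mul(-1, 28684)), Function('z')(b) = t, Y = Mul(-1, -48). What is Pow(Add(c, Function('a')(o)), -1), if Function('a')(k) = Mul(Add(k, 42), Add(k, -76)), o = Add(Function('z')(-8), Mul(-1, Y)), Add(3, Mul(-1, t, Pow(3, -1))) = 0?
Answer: Rational(-1, 45827) ≈ -2.1821e-5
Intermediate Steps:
t = 9 (t = Add(9, Mul(-3, 0)) = Add(9, 0) = 9)
Y = 48
Function('z')(b) = 9
o = -39 (o = Add(9, Mul(-1, 48)) = Add(9, -48) = -39)
Function('a')(k) = Mul(Add(-76, k), Add(42, k)) (Function('a')(k) = Mul(Add(42, k), Add(-76, k)) = Mul(Add(-76, k), Add(42, k)))
c = -45482 (c = Add(-16798, -28684) = -45482)
Pow(Add(c, Function('a')(o)), -1) = Pow(Add(-45482, Add(-3192, Pow(-39, 2), Mul(-34, -39))), -1) = Pow(Add(-45482, Add(-3192, 1521, 1326)), -1) = Pow(Add(-45482, -345), -1) = Pow(-45827, -1) = Rational(-1, 45827)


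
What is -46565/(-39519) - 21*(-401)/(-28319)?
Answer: 985884736/1119138561 ≈ 0.88093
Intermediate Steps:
-46565/(-39519) - 21*(-401)/(-28319) = -46565*(-1/39519) + 8421*(-1/28319) = 46565/39519 - 8421/28319 = 985884736/1119138561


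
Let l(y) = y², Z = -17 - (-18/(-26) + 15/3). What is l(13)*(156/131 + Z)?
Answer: -476021/131 ≈ -3633.8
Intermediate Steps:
Z = -295/13 (Z = -17 - (-18*(-1/26) + 15*(⅓)) = -17 - (9/13 + 5) = -17 - 1*74/13 = -17 - 74/13 = -295/13 ≈ -22.692)
l(13)*(156/131 + Z) = 13²*(156/131 - 295/13) = 169*(156*(1/131) - 295/13) = 169*(156/131 - 295/13) = 169*(-36617/1703) = -476021/131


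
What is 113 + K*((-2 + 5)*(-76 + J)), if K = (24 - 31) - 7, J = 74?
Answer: 197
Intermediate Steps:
K = -14 (K = -7 - 7 = -14)
113 + K*((-2 + 5)*(-76 + J)) = 113 - 14*(-2 + 5)*(-76 + 74) = 113 - 42*(-2) = 113 - 14*(-6) = 113 + 84 = 197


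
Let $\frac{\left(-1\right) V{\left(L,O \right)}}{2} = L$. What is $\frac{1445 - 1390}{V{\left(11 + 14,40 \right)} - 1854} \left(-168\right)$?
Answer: $\frac{165}{34} \approx 4.8529$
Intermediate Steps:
$V{\left(L,O \right)} = - 2 L$
$\frac{1445 - 1390}{V{\left(11 + 14,40 \right)} - 1854} \left(-168\right) = \frac{1445 - 1390}{- 2 \left(11 + 14\right) - 1854} \left(-168\right) = \frac{55}{\left(-2\right) 25 - 1854} \left(-168\right) = \frac{55}{-50 - 1854} \left(-168\right) = \frac{55}{-1904} \left(-168\right) = 55 \left(- \frac{1}{1904}\right) \left(-168\right) = \left(- \frac{55}{1904}\right) \left(-168\right) = \frac{165}{34}$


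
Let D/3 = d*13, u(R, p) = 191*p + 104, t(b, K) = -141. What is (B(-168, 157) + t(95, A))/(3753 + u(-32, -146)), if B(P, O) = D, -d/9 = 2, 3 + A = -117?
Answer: 843/24029 ≈ 0.035083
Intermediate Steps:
A = -120 (A = -3 - 117 = -120)
d = -18 (d = -9*2 = -18)
u(R, p) = 104 + 191*p
D = -702 (D = 3*(-18*13) = 3*(-234) = -702)
B(P, O) = -702
(B(-168, 157) + t(95, A))/(3753 + u(-32, -146)) = (-702 - 141)/(3753 + (104 + 191*(-146))) = -843/(3753 + (104 - 27886)) = -843/(3753 - 27782) = -843/(-24029) = -843*(-1/24029) = 843/24029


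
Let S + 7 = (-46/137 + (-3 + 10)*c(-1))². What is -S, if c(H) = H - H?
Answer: 129267/18769 ≈ 6.8873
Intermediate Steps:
c(H) = 0
S = -129267/18769 (S = -7 + (-46/137 + (-3 + 10)*0)² = -7 + (-46*1/137 + 7*0)² = -7 + (-46/137 + 0)² = -7 + (-46/137)² = -7 + 2116/18769 = -129267/18769 ≈ -6.8873)
-S = -1*(-129267/18769) = 129267/18769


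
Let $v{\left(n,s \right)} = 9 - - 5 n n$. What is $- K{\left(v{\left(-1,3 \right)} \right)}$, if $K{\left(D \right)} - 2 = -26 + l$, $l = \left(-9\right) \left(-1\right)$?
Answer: $15$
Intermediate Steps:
$l = 9$
$v{\left(n,s \right)} = 9 + 5 n^{2}$ ($v{\left(n,s \right)} = 9 - - 5 n^{2} = 9 + 5 n^{2}$)
$K{\left(D \right)} = -15$ ($K{\left(D \right)} = 2 + \left(-26 + 9\right) = 2 - 17 = -15$)
$- K{\left(v{\left(-1,3 \right)} \right)} = \left(-1\right) \left(-15\right) = 15$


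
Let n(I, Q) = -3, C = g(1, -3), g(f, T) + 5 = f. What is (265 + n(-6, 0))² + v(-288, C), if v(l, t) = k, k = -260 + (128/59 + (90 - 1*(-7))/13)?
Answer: 52457915/767 ≈ 68394.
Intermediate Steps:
g(f, T) = -5 + f
C = -4 (C = -5 + 1 = -4)
k = -192033/767 (k = -260 + (128*(1/59) + (90 + 7)*(1/13)) = -260 + (128/59 + 97*(1/13)) = -260 + (128/59 + 97/13) = -260 + 7387/767 = -192033/767 ≈ -250.37)
v(l, t) = -192033/767
(265 + n(-6, 0))² + v(-288, C) = (265 - 3)² - 192033/767 = 262² - 192033/767 = 68644 - 192033/767 = 52457915/767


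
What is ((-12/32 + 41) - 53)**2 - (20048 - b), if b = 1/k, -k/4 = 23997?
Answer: -30554684203/1535808 ≈ -19895.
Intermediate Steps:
k = -95988 (k = -4*23997 = -95988)
b = -1/95988 (b = 1/(-95988) = -1/95988 ≈ -1.0418e-5)
((-12/32 + 41) - 53)**2 - (20048 - b) = ((-12/32 + 41) - 53)**2 - (20048 - 1*(-1/95988)) = ((-12*1/32 + 41) - 53)**2 - (20048 + 1/95988) = ((-3/8 + 41) - 53)**2 - 1*1924367425/95988 = (325/8 - 53)**2 - 1924367425/95988 = (-99/8)**2 - 1924367425/95988 = 9801/64 - 1924367425/95988 = -30554684203/1535808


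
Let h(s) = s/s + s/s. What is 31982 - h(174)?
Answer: 31980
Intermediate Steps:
h(s) = 2 (h(s) = 1 + 1 = 2)
31982 - h(174) = 31982 - 1*2 = 31982 - 2 = 31980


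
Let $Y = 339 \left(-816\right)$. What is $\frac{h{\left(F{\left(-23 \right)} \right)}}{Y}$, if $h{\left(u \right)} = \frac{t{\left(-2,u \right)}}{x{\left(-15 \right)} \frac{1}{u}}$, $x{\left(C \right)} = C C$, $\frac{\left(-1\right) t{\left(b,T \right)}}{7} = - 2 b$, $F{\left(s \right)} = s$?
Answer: $- \frac{161}{15560100} \approx -1.0347 \cdot 10^{-5}$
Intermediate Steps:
$Y = -276624$
$t{\left(b,T \right)} = 14 b$ ($t{\left(b,T \right)} = - 7 \left(- 2 b\right) = 14 b$)
$x{\left(C \right)} = C^{2}$
$h{\left(u \right)} = - \frac{28 u}{225}$ ($h{\left(u \right)} = \frac{14 \left(-2\right)}{\left(-15\right)^{2} \frac{1}{u}} = - \frac{28}{225 \frac{1}{u}} = - 28 \frac{u}{225} = - \frac{28 u}{225}$)
$\frac{h{\left(F{\left(-23 \right)} \right)}}{Y} = \frac{\left(- \frac{28}{225}\right) \left(-23\right)}{-276624} = \frac{644}{225} \left(- \frac{1}{276624}\right) = - \frac{161}{15560100}$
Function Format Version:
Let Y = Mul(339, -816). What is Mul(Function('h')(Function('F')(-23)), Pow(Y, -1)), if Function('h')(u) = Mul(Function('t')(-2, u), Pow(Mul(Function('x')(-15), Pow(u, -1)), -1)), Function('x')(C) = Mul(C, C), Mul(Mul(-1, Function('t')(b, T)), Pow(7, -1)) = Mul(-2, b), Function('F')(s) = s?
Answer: Rational(-161, 15560100) ≈ -1.0347e-5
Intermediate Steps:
Y = -276624
Function('t')(b, T) = Mul(14, b) (Function('t')(b, T) = Mul(-7, Mul(-2, b)) = Mul(14, b))
Function('x')(C) = Pow(C, 2)
Function('h')(u) = Mul(Rational(-28, 225), u) (Function('h')(u) = Mul(Mul(14, -2), Pow(Mul(Pow(-15, 2), Pow(u, -1)), -1)) = Mul(-28, Pow(Mul(225, Pow(u, -1)), -1)) = Mul(-28, Mul(Rational(1, 225), u)) = Mul(Rational(-28, 225), u))
Mul(Function('h')(Function('F')(-23)), Pow(Y, -1)) = Mul(Mul(Rational(-28, 225), -23), Pow(-276624, -1)) = Mul(Rational(644, 225), Rational(-1, 276624)) = Rational(-161, 15560100)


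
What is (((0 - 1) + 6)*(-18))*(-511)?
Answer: 45990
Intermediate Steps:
(((0 - 1) + 6)*(-18))*(-511) = ((-1 + 6)*(-18))*(-511) = (5*(-18))*(-511) = -90*(-511) = 45990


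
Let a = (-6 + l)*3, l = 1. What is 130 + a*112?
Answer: -1550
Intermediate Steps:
a = -15 (a = (-6 + 1)*3 = -5*3 = -15)
130 + a*112 = 130 - 15*112 = 130 - 1680 = -1550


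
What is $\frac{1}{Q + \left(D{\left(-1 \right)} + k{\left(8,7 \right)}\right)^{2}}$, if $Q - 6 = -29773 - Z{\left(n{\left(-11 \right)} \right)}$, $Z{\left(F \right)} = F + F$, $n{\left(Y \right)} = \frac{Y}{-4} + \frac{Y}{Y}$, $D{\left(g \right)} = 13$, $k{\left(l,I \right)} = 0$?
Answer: $- \frac{2}{59211} \approx -3.3777 \cdot 10^{-5}$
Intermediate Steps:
$n{\left(Y \right)} = 1 - \frac{Y}{4}$ ($n{\left(Y \right)} = Y \left(- \frac{1}{4}\right) + 1 = - \frac{Y}{4} + 1 = 1 - \frac{Y}{4}$)
$Z{\left(F \right)} = 2 F$
$Q = - \frac{59549}{2}$ ($Q = 6 - \left(29773 + 2 \left(1 - - \frac{11}{4}\right)\right) = 6 - \left(29773 + 2 \left(1 + \frac{11}{4}\right)\right) = 6 - \left(29773 + 2 \cdot \frac{15}{4}\right) = 6 - \frac{59561}{2} = - \frac{59549}{2} \approx -29775.0$)
$\frac{1}{Q + \left(D{\left(-1 \right)} + k{\left(8,7 \right)}\right)^{2}} = \frac{1}{- \frac{59549}{2} + \left(13 + 0\right)^{2}} = \frac{1}{- \frac{59549}{2} + 13^{2}} = \frac{1}{- \frac{59549}{2} + 169} = \frac{1}{- \frac{59211}{2}} = - \frac{2}{59211}$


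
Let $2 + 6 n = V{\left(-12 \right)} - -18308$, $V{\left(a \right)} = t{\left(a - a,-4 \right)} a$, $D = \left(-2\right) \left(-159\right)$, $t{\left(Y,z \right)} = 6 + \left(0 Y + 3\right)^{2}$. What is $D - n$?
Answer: $-2703$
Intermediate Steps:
$t{\left(Y,z \right)} = 15$ ($t{\left(Y,z \right)} = 6 + \left(0 + 3\right)^{2} = 6 + 3^{2} = 6 + 9 = 15$)
$D = 318$
$V{\left(a \right)} = 15 a$
$n = 3021$ ($n = - \frac{1}{3} + \frac{15 \left(-12\right) - -18308}{6} = - \frac{1}{3} + \frac{-180 + 18308}{6} = - \frac{1}{3} + \frac{1}{6} \cdot 18128 = - \frac{1}{3} + \frac{9064}{3} = 3021$)
$D - n = 318 - 3021 = -2703$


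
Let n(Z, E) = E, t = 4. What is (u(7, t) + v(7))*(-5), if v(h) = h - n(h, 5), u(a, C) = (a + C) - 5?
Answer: -40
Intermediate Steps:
u(a, C) = -5 + C + a (u(a, C) = (C + a) - 5 = -5 + C + a)
v(h) = -5 + h (v(h) = h - 1*5 = h - 5 = -5 + h)
(u(7, t) + v(7))*(-5) = ((-5 + 4 + 7) + (-5 + 7))*(-5) = (6 + 2)*(-5) = 8*(-5) = -40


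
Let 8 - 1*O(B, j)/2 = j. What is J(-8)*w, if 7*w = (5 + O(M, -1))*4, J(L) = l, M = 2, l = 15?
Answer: 1380/7 ≈ 197.14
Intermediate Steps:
J(L) = 15
O(B, j) = 16 - 2*j
w = 92/7 (w = ((5 + (16 - 2*(-1)))*4)/7 = ((5 + (16 + 2))*4)/7 = ((5 + 18)*4)/7 = (23*4)/7 = (⅐)*92 = 92/7 ≈ 13.143)
J(-8)*w = 15*(92/7) = 1380/7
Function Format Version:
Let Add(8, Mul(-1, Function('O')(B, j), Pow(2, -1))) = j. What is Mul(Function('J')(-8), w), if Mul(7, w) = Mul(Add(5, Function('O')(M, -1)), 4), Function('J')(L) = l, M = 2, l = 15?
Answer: Rational(1380, 7) ≈ 197.14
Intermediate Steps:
Function('J')(L) = 15
Function('O')(B, j) = Add(16, Mul(-2, j))
w = Rational(92, 7) (w = Mul(Rational(1, 7), Mul(Add(5, Add(16, Mul(-2, -1))), 4)) = Mul(Rational(1, 7), Mul(Add(5, Add(16, 2)), 4)) = Mul(Rational(1, 7), Mul(Add(5, 18), 4)) = Mul(Rational(1, 7), Mul(23, 4)) = Mul(Rational(1, 7), 92) = Rational(92, 7) ≈ 13.143)
Mul(Function('J')(-8), w) = Mul(15, Rational(92, 7)) = Rational(1380, 7)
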